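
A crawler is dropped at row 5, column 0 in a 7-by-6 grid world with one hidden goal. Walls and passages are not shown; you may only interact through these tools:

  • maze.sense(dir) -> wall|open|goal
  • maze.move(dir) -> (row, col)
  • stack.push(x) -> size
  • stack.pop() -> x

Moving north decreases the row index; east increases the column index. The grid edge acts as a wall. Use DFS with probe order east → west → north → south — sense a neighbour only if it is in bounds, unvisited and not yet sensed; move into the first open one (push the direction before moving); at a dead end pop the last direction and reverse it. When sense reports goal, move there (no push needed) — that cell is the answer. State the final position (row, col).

==> maze.sense(dir→east)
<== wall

==> maze.sense(dir→north)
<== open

==> stack.push(x→north)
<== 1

==> maze.move(dir→north)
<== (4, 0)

==> maze.sense(dir→east)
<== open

==> stack.push(x→east)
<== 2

==> maze.move(dir→east)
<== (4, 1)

==> maze.sense(dir→east)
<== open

==> stack.push(x→east)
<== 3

==> maze.move(dir→east)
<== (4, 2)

==> maze.sense(dir→east)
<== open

==> stack.push(x→east)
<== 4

==> maze.move(dir→east)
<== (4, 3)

==> maze.sense(dir→east)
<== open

==> stack.push(x→east)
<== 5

==> maze.move(dir→east)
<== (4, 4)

==> maze.sense(dir→east)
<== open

==> stack.push(x→east)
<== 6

==> maze.move(dir→east)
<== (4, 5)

==> maze.sense(dir→north)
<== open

==> stack.push(x→north)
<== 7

==> maze.move(dir→north)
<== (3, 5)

==> maze.sense(dir→west)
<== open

==> stack.push(x→west)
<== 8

==> maze.move(dir→west)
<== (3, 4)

==> maze.sense(dir→west)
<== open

==> stack.push(x→west)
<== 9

==> maze.move(dir→west)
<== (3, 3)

==> maze.sense(dir→west)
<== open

==> stack.push(x→west)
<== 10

==> maze.move(dir→west)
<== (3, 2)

==> maze.sense(dir→west)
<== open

==> stack.push(x→west)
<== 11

==> maze.move(dir→west)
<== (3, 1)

==> maze.sense(dir→west)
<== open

==> stack.push(x→west)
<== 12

==> maze.move(dir→west)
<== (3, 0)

==> maze.sense(dir→north)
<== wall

==> stack.pop()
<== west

==> maze.move(dir→east)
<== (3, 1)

==> maze.sense(dir→north)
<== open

==> stack.push(x→north)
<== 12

==> maze.move(dir→north)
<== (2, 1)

==> maze.sense(dir→east)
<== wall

==> maze.sense(dir→north)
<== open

==> stack.push(x→north)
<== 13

==> maze.move(dir→north)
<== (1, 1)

==> maze.sense(dir→east)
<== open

==> stack.push(x→east)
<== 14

==> maze.move(dir→east)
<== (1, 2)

==> maze.sense(dir→east)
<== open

==> stack.push(x→east)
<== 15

==> maze.move(dir→east)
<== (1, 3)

==> maze.sense(dir→east)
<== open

==> stack.push(x→east)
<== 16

==> maze.move(dir→east)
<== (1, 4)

==> maze.sense(dir→east)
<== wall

==> maze.sense(dir→north)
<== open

==> stack.push(x→north)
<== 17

==> maze.move(dir→north)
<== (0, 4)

==> maze.sense(dir→east)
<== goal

==> maze.move(dir→east)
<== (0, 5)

Answer: (0, 5)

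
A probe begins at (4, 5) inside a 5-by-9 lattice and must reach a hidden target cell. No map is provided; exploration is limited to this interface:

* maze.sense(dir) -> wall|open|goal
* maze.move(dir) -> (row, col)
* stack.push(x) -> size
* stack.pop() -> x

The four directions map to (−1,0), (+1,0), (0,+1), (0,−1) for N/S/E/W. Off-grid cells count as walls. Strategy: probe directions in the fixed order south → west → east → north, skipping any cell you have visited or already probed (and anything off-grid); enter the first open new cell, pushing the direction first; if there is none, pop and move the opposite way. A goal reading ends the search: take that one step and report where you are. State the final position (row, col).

# 1. maze.sense(west) : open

# 2. stack.push(west) : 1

# 3. maze.move(west) : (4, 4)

# 4. maze.sense(west) : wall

# 5. maze.sense(north) : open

# 6. stack.push(north) : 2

# 7. maze.move(north) : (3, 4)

# 8. maze.sense(west) : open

# 9. stack.push(west) : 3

# 10. maze.move(west) : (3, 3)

# 11. maze.sense(west) : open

# 12. stack.push(west) : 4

# 13. maze.move(west) : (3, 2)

# 14. maze.sense(south) : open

# 15. stack.push(south) : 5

# 16. maze.move(south) : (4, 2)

# 17. maze.sense(west) : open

# 18. stack.push(west) : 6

# 19. maze.move(west) : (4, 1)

# 20. maze.sense(west) : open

# 21. stack.push(west) : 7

# 22. maze.move(west) : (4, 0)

# 23. maze.sense(north) : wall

# 24. stack.pop() : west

# 25. maze.move(east) : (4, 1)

# 26. maze.sense(north) : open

# 27. stack.push(north) : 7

# 28. maze.move(north) : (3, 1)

# 29. maze.sense(north) : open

# 30. stack.push(north) : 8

# 31. maze.move(north) : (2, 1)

# 32. maze.sense(west) : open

# 33. stack.push(west) : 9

# 34. maze.move(west) : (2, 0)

# 35. maze.sense(north) : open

# 36. stack.push(north) : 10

# 37. maze.move(north) : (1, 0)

# 38. maze.sense(east) : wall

# 39. maze.sense(north) : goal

# 40. maze.move(north) : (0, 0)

Answer: (0, 0)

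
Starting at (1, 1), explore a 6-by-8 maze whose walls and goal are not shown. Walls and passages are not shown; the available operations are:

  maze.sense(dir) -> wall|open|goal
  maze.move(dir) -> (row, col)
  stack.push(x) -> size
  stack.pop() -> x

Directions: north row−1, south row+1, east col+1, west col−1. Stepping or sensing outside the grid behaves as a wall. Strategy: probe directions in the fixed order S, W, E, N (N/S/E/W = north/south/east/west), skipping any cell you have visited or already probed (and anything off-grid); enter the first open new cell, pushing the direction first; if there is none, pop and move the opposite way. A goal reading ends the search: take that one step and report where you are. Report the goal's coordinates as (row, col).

% maze.sense dir→south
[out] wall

% maze.sense dir→west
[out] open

% stack.push x→west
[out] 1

% maze.move dir→west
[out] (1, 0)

% maze.sense dir→south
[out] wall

% maze.sense dir→north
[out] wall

% stack.pop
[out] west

% maze.move dir→east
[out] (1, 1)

% maze.sense dir→east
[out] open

% stack.push x→east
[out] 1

% maze.move dir→east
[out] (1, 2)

% maze.sense dir→south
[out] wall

% maze.sense dir→east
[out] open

% stack.push x→east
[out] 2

% maze.move dir→east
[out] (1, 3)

% maze.sense dir→south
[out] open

% stack.push x→south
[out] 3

% maze.move dir→south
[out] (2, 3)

% maze.sense dir→south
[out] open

% stack.push x→south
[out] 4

% maze.move dir→south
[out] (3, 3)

% maze.sense dir→south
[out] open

% stack.push x→south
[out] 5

% maze.move dir→south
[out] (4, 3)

% maze.sense dir→south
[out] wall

% maze.sense dir→west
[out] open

% stack.push x→west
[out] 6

% maze.move dir→west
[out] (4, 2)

% maze.sense dir→south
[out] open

% stack.push x→south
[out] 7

% maze.move dir→south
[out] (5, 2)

% maze.sense dir→west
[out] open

% stack.push x→west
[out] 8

% maze.move dir→west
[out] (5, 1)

% maze.sense dir→west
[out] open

% stack.push x→west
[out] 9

% maze.move dir→west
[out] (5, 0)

% maze.sense dir→north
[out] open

% stack.push x→north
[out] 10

% maze.move dir→north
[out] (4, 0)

% maze.sense dir→east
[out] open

% stack.push x→east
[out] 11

% maze.move dir→east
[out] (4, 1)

% maze.sense dir→north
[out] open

% stack.push x→north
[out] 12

% maze.move dir→north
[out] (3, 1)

% maze.sense dir→west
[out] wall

% maze.sense dir→east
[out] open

% stack.push x→east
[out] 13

% maze.move dir→east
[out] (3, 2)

% stack.pop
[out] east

% maze.move dir→west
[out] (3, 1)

% stack.pop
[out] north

% maze.move dir→south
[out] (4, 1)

% stack.pop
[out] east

% maze.move dir→west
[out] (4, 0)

% stack.pop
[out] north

% maze.move dir→south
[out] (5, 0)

% stack.pop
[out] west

% maze.move dir→east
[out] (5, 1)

% stack.pop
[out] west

% maze.move dir→east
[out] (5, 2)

% stack.pop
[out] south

% maze.move dir→north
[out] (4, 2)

% stack.pop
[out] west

% maze.move dir→east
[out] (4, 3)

% maze.sense dir→east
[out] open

% stack.push x→east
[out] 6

% maze.move dir→east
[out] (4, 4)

% maze.sense dir→south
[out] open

% stack.push x→south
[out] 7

% maze.move dir→south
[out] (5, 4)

% maze.sense dir→east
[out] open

% stack.push x→east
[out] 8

% maze.move dir→east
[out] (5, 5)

% maze.sense dir→east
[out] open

% stack.push x→east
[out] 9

% maze.move dir→east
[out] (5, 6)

% maze.sense dir→east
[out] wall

% maze.sense dir→north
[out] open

% stack.push x→north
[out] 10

% maze.move dir→north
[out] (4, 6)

% maze.sense dir→west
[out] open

% stack.push x→west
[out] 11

% maze.move dir→west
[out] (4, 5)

% maze.sense dir→north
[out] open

% stack.push x→north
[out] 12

% maze.move dir→north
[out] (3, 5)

% maze.sense dir→west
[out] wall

% maze.sense dir→east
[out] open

% stack.push x→east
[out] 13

% maze.move dir→east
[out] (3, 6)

% maze.sense dir→east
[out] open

% stack.push x→east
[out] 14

% maze.move dir→east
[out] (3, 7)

% maze.sense dir→south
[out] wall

% maze.sense dir→north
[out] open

% stack.push x→north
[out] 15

% maze.move dir→north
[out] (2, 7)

% maze.sense dir→west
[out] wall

% maze.sense dir→north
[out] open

% stack.push x→north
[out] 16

% maze.move dir→north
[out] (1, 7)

% maze.sense dir→west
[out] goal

% maze.move dir→west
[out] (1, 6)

Answer: (1, 6)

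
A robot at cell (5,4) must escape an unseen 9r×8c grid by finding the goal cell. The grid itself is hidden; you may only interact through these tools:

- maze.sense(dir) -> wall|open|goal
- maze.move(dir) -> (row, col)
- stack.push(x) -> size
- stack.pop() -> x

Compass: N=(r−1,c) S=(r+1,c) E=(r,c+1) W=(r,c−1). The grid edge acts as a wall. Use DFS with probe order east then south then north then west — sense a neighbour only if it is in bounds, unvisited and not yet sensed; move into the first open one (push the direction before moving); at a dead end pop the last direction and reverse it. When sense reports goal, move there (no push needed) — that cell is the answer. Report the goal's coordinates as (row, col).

Action: sense[east]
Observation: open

Action: push[east]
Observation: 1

Action: move[east]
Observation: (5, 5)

Action: sense[east]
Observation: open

Action: push[east]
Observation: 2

Action: move[east]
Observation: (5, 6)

Action: sense[east]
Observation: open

Action: push[east]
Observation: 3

Action: move[east]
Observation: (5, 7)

Action: sense[south]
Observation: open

Action: push[south]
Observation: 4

Action: move[south]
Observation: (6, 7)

Action: sense[south]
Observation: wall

Action: sense[west]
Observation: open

Action: push[west]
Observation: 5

Action: move[west]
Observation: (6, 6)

Action: sense[south]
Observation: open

Action: push[south]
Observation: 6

Action: move[south]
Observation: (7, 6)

Action: sense[south]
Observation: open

Action: push[south]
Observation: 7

Action: move[south]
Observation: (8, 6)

Action: sense[east]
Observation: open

Action: push[east]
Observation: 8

Action: move[east]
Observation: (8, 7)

Action: pop[]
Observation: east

Action: move[west]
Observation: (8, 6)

Action: sense[west]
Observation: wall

Action: pop[]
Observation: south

Action: move[north]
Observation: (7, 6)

Action: sense[west]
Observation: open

Action: push[west]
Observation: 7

Action: move[west]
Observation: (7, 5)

Action: sense[north]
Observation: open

Action: push[north]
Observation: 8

Action: move[north]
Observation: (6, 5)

Action: sense[west]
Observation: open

Action: push[west]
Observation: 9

Action: move[west]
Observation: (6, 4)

Action: sense[south]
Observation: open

Action: push[south]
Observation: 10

Action: move[south]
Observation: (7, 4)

Action: sense[south]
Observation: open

Action: push[south]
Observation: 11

Action: move[south]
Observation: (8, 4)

Action: sense[west]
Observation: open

Action: push[west]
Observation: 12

Action: move[west]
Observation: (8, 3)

Action: sense[north]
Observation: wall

Action: sense[west]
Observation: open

Action: push[west]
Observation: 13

Action: move[west]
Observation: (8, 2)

Action: sense[north]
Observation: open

Action: push[north]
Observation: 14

Action: move[north]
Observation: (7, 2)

Action: sense[north]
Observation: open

Action: push[north]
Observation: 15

Action: move[north]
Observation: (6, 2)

Action: sense[east]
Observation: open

Action: push[east]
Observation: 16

Action: move[east]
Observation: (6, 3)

Action: sense[north]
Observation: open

Action: push[north]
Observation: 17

Action: move[north]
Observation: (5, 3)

Action: sense[north]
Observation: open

Action: push[north]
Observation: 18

Action: move[north]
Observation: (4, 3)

Action: sense[east]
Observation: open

Action: push[east]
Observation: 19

Action: move[east]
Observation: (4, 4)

Action: sense[east]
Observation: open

Action: push[east]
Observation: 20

Action: move[east]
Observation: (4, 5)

Action: sense[east]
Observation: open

Action: push[east]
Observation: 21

Action: move[east]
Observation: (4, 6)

Action: sense[east]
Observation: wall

Action: sense[north]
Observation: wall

Action: pop[]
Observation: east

Action: move[west]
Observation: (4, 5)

Action: sense[north]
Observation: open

Action: push[north]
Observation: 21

Action: move[north]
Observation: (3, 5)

Action: sense[north]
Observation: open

Action: push[north]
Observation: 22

Action: move[north]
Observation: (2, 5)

Action: sense[east]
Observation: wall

Action: sense[north]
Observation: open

Action: push[north]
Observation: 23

Action: move[north]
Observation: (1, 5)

Action: sense[east]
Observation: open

Action: push[east]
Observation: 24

Action: move[east]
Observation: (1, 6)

Action: sense[east]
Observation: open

Action: push[east]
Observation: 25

Action: move[east]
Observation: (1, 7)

Action: sense[south]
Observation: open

Action: push[south]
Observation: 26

Action: move[south]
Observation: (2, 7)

Action: sense[south]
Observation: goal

Action: move[south]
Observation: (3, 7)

Answer: (3, 7)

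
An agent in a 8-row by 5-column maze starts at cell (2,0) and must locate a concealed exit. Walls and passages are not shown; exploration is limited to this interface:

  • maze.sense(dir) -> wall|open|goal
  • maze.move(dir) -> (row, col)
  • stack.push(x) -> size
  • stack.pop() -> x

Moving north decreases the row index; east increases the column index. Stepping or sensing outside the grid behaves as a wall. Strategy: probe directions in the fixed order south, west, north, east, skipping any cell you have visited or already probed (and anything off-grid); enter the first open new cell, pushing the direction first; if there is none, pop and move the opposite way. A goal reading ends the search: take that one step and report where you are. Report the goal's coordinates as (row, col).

Step: sense[dir='south']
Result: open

Step: push[x='south']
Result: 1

Step: move[dir='south']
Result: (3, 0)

Step: sense[dir='south']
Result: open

Step: push[x='south']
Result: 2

Step: move[dir='south']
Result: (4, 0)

Step: sense[dir='south']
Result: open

Step: push[x='south']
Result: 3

Step: move[dir='south']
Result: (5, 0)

Step: sense[dir='south']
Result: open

Step: push[x='south']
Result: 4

Step: move[dir='south']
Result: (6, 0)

Step: sense[dir='south']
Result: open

Step: push[x='south']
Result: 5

Step: move[dir='south']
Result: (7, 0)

Step: sense[dir='east']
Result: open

Step: push[x='east']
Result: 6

Step: move[dir='east']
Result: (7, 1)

Step: sense[dir='north']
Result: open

Step: push[x='north']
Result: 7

Step: move[dir='north']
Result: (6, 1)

Step: sense[dir='north']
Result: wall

Step: sense[dir='east']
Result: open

Step: push[x='east']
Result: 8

Step: move[dir='east']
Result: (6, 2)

Step: sense[dir='south']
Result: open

Step: push[x='south']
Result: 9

Step: move[dir='south']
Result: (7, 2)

Step: sense[dir='east']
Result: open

Step: push[x='east']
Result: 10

Step: move[dir='east']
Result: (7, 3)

Step: sense[dir='north']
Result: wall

Step: sense[dir='east']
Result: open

Step: push[x='east']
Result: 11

Step: move[dir='east']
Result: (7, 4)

Step: sense[dir='north']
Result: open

Step: push[x='north']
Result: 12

Step: move[dir='north']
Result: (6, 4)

Step: sense[dir='north']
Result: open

Step: push[x='north']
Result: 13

Step: move[dir='north']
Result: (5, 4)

Step: sense[dir='west']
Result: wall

Step: sense[dir='north']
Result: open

Step: push[x='north']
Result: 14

Step: move[dir='north']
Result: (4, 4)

Step: sense[dir='west']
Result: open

Step: push[x='west']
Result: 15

Step: move[dir='west']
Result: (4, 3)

Step: sense[dir='west']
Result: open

Step: push[x='west']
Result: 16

Step: move[dir='west']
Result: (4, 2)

Step: sense[dir='south']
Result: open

Step: push[x='south']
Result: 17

Step: move[dir='south']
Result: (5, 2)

Step: pop[]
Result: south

Step: move[dir='north']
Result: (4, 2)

Step: sense[dir='west']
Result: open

Step: push[x='west']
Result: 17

Step: move[dir='west']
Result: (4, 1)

Step: sense[dir='north']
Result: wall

Step: pop[]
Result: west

Step: move[dir='east']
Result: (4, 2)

Step: sense[dir='north']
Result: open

Step: push[x='north']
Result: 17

Step: move[dir='north']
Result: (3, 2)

Step: sense[dir='north']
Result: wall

Step: sense[dir='east']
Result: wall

Step: pop[]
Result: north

Step: move[dir='south']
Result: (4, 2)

Step: pop[]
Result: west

Step: move[dir='east']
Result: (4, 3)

Step: pop[]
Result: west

Step: move[dir='east']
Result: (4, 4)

Step: sense[dir='north']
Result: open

Step: push[x='north']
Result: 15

Step: move[dir='north']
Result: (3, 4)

Step: sense[dir='north']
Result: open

Step: push[x='north']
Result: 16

Step: move[dir='north']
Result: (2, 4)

Step: sense[dir='west']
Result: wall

Step: sense[dir='north']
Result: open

Step: push[x='north']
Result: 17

Step: move[dir='north']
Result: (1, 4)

Step: sense[dir='west']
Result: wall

Step: sense[dir='north']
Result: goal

Step: move[dir='north']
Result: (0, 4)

Answer: (0, 4)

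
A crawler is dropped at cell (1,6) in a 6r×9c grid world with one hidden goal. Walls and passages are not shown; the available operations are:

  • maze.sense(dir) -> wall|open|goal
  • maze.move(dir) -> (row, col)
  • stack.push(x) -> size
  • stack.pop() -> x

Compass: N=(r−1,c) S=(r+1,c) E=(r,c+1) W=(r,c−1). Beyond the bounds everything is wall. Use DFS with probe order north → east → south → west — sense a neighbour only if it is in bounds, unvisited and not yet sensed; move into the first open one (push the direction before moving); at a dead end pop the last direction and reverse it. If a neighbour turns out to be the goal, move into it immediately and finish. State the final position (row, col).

Using maze.sense with dir: north, — result: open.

Now I run stack.push with x: north, — result: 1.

I call maze.move with dir: north, giving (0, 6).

I use maze.sense with dir: east, which returns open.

I call stack.push with x: east, — result: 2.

Next I call maze.move with dir: east, and see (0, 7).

Next I call maze.sense with dir: east, and get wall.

I call maze.sense with dir: south, and observe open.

Next I call stack.push with x: south, and see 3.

Then maze.move with dir: south, and get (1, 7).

Next I call maze.sense with dir: east, and see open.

I call stack.push with x: east, : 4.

Then maze.move with dir: east, and get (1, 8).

I invoke maze.sense with dir: south, → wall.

Then stack.pop, yielding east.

I run maze.move with dir: west, — result: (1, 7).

Using maze.sense with dir: south, and see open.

Now I run stack.push with x: south, : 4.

I run maze.move with dir: south, which returns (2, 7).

Now I run maze.sense with dir: south, which returns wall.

I use maze.sense with dir: west, → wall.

Invoking stack.pop(), → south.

I call maze.move with dir: north, giving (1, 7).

Next I call stack.pop(), giving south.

I call maze.move with dir: north, yielding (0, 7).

Next I call stack.pop(), → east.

Then maze.move with dir: west, giving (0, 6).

Calling maze.sense with dir: west, and observe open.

I try stack.push with x: west, — result: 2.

Invoking maze.move with dir: west, → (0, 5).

Calling maze.sense with dir: south, yielding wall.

Then maze.sense with dir: west, and get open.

Then stack.push with x: west, — result: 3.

I use maze.move with dir: west, and see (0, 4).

I try maze.sense with dir: south, and observe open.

I call stack.push with x: south, and see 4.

I call maze.move with dir: south, giving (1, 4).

I use maze.sense with dir: south, which returns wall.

I try maze.sense with dir: west, and get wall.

Then stack.pop(), giving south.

I run maze.move with dir: north, yielding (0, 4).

Then maze.sense with dir: west, giving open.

I try stack.push with x: west, yielding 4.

Using maze.move with dir: west, yielding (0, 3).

Calling maze.sense with dir: west, yielding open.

Now I run stack.push with x: west, yielding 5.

Using maze.move with dir: west, and see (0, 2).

Next I call maze.sense with dir: south, giving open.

I use stack.push with x: south, and observe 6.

I try maze.move with dir: south, → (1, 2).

Invoking maze.sense with dir: south, which returns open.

Using stack.push with x: south, and observe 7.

Invoking maze.move with dir: south, which returns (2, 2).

Invoking maze.sense with dir: east, yielding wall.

Then maze.sense with dir: south, — result: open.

I run stack.push with x: south, → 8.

I run maze.move with dir: south, : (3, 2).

I try maze.sense with dir: east, and get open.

Using stack.push with x: east, → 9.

I use maze.move with dir: east, yielding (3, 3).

Using maze.sense with dir: east, : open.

Then stack.push with x: east, yielding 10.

I run maze.move with dir: east, — result: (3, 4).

I use maze.sense with dir: east, — result: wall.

I use maze.sense with dir: south, → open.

I invoke stack.push with x: south, → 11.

I invoke maze.move with dir: south, and see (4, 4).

Next I call maze.sense with dir: east, : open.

I try stack.push with x: east, and get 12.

I use maze.move with dir: east, and observe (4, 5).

I run maze.sense with dir: east, which returns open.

Using stack.push with x: east, and get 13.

I try maze.move with dir: east, yielding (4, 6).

I try maze.sense with dir: north, yielding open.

Using stack.push with x: north, and observe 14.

I run maze.move with dir: north, and see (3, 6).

I call stack.pop(), giving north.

Using maze.move with dir: south, and observe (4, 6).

Now I run maze.sense with dir: east, and see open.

I call stack.push with x: east, and observe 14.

Now I run maze.move with dir: east, which returns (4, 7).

Then maze.sense with dir: east, → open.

Using stack.push with x: east, and observe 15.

I call maze.move with dir: east, giving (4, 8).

Calling maze.sense with dir: north, and get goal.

I try maze.move with dir: north, yielding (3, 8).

Answer: (3, 8)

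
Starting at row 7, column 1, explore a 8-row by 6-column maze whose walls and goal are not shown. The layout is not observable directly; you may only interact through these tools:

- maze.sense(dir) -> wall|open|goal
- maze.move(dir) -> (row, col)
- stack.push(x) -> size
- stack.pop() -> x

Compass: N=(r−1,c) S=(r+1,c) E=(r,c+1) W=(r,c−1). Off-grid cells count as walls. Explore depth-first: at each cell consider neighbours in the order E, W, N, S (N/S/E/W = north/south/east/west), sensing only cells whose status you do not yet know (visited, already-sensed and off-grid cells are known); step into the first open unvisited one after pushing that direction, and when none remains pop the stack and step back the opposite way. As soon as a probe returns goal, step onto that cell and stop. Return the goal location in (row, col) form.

Act: maze.sense[dir→east]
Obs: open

Act: stack.push[x→east]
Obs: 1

Act: maze.move[dir→east]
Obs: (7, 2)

Act: maze.sense[dir→east]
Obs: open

Act: stack.push[x→east]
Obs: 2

Act: maze.move[dir→east]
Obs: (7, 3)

Act: maze.sense[dir→east]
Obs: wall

Act: maze.sense[dir→north]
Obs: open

Act: stack.push[x→north]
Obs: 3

Act: maze.move[dir→north]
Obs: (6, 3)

Act: maze.sense[dir→east]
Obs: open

Act: stack.push[x→east]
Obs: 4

Act: maze.move[dir→east]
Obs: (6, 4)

Act: maze.sense[dir→east]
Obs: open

Act: stack.push[x→east]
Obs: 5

Act: maze.move[dir→east]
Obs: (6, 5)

Act: maze.sense[dir→north]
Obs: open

Act: stack.push[x→north]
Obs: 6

Act: maze.move[dir→north]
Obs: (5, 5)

Act: maze.sense[dir→west]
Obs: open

Act: stack.push[x→west]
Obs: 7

Act: maze.move[dir→west]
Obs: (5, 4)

Act: maze.sense[dir→west]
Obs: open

Act: stack.push[x→west]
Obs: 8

Act: maze.move[dir→west]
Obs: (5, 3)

Act: maze.sense[dir→west]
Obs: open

Act: stack.push[x→west]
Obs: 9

Act: maze.move[dir→west]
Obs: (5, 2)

Act: maze.sense[dir→west]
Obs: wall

Act: maze.sense[dir→north]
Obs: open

Act: stack.push[x→north]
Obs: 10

Act: maze.move[dir→north]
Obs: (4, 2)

Act: maze.sense[dir→east]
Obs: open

Act: stack.push[x→east]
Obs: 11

Act: maze.move[dir→east]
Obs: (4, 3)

Act: maze.sense[dir→east]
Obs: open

Act: stack.push[x→east]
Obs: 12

Act: maze.move[dir→east]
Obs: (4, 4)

Act: maze.sense[dir→east]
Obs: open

Act: stack.push[x→east]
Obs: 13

Act: maze.move[dir→east]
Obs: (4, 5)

Act: maze.sense[dir→north]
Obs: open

Act: stack.push[x→north]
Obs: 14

Act: maze.move[dir→north]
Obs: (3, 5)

Act: maze.sense[dir→west]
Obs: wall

Act: maze.sense[dir→north]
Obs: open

Act: stack.push[x→north]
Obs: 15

Act: maze.move[dir→north]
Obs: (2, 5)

Act: maze.sense[dir→west]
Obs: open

Act: stack.push[x→west]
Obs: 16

Act: maze.move[dir→west]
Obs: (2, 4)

Act: maze.sense[dir→west]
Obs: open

Act: stack.push[x→west]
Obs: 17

Act: maze.move[dir→west]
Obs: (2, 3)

Act: maze.sense[dir→west]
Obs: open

Act: stack.push[x→west]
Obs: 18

Act: maze.move[dir→west]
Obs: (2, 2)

Act: maze.sense[dir→west]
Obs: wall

Act: maze.sense[dir→north]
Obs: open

Act: stack.push[x→north]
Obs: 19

Act: maze.move[dir→north]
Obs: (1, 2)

Act: maze.sense[dir→east]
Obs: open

Act: stack.push[x→east]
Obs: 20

Act: maze.move[dir→east]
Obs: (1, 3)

Act: maze.sense[dir→east]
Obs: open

Act: stack.push[x→east]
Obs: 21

Act: maze.move[dir→east]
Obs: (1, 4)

Act: maze.sense[dir→east]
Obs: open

Act: stack.push[x→east]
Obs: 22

Act: maze.move[dir→east]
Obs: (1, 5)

Act: maze.sense[dir→north]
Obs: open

Act: stack.push[x→north]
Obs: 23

Act: maze.move[dir→north]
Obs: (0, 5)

Act: maze.sense[dir→west]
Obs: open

Act: stack.push[x→west]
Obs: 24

Act: maze.move[dir→west]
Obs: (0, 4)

Act: maze.sense[dir→west]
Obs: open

Act: stack.push[x→west]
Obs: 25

Act: maze.move[dir→west]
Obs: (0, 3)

Act: maze.sense[dir→west]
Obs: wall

Act: stack.pop[]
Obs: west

Act: maze.move[dir→east]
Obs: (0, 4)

Act: stack.pop[]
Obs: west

Act: maze.move[dir→east]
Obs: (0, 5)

Act: stack.pop[]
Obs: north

Act: maze.move[dir→south]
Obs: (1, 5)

Act: stack.pop[]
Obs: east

Act: maze.move[dir→west]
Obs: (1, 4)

Act: stack.pop[]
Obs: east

Act: maze.move[dir→west]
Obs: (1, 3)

Act: stack.pop[]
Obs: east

Act: maze.move[dir→west]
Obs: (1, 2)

Act: maze.sense[dir→west]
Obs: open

Act: stack.push[x→west]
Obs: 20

Act: maze.move[dir→west]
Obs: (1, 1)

Act: maze.sense[dir→west]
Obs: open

Act: stack.push[x→west]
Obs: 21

Act: maze.move[dir→west]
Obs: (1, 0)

Act: maze.sense[dir→north]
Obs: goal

Act: maze.move[dir→north]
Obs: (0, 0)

Answer: (0, 0)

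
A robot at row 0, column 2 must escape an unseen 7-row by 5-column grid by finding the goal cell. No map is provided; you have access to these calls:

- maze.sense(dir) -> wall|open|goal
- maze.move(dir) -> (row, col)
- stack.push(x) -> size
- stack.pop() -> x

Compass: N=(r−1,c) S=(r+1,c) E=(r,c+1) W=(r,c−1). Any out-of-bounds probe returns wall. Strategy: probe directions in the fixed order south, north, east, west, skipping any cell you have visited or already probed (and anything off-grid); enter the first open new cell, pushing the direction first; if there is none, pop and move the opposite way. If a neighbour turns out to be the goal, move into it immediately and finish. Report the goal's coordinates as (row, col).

Next I call maze.sense on dir=south, which returns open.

I call stack.push on x=south, and observe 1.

I try maze.move on dir=south, — result: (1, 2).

I try maze.sense on dir=south, : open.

I call stack.push on x=south, which returns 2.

I use maze.move on dir=south, giving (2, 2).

Invoking maze.sense on dir=south, — result: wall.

I invoke maze.sense on dir=east, — result: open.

I invoke stack.push on x=east, giving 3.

Then maze.move on dir=east, — result: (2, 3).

I call maze.sense on dir=south, — result: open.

I invoke stack.push on x=south, giving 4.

I invoke maze.move on dir=south, and observe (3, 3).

Now I run maze.sense on dir=south, — result: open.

Then stack.push on x=south, giving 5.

I call maze.move on dir=south, : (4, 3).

I call maze.sense on dir=south, giving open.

I invoke stack.push on x=south, → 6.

Now I run maze.move on dir=south, yielding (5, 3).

Using maze.sense on dir=south, which returns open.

Using stack.push on x=south, and see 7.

I call maze.move on dir=south, → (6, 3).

Now I run maze.sense on dir=east, yielding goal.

I try maze.move on dir=east, which returns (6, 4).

Answer: (6, 4)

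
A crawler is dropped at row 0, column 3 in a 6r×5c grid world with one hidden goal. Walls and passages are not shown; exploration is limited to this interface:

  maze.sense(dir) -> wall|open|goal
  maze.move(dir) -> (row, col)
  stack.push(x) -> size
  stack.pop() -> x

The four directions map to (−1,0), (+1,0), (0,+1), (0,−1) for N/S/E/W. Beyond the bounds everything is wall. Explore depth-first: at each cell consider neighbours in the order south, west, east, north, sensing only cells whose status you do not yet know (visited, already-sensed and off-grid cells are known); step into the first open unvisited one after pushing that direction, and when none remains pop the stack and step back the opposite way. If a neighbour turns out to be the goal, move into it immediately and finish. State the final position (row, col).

==> maze.sense(dir→south)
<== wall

==> maze.sense(dir→west)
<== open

==> stack.push(x→west)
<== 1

==> maze.move(dir→west)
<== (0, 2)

==> maze.sense(dir→south)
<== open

==> stack.push(x→south)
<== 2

==> maze.move(dir→south)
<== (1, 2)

==> maze.sense(dir→south)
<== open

==> stack.push(x→south)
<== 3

==> maze.move(dir→south)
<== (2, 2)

==> maze.sense(dir→south)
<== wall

==> maze.sense(dir→west)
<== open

==> stack.push(x→west)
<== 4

==> maze.move(dir→west)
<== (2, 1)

==> maze.sense(dir→south)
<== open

==> stack.push(x→south)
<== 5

==> maze.move(dir→south)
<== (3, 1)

==> maze.sense(dir→south)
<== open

==> stack.push(x→south)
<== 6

==> maze.move(dir→south)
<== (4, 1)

==> maze.sense(dir→south)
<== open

==> stack.push(x→south)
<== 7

==> maze.move(dir→south)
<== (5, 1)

==> maze.sense(dir→west)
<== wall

==> maze.sense(dir→east)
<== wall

==> stack.pop()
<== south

==> maze.move(dir→north)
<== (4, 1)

==> maze.sense(dir→west)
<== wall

==> maze.sense(dir→east)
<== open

==> stack.push(x→east)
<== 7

==> maze.move(dir→east)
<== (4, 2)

==> maze.sense(dir→east)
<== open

==> stack.push(x→east)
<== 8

==> maze.move(dir→east)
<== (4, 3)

==> maze.sense(dir→south)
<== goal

==> maze.move(dir→south)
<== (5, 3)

Answer: (5, 3)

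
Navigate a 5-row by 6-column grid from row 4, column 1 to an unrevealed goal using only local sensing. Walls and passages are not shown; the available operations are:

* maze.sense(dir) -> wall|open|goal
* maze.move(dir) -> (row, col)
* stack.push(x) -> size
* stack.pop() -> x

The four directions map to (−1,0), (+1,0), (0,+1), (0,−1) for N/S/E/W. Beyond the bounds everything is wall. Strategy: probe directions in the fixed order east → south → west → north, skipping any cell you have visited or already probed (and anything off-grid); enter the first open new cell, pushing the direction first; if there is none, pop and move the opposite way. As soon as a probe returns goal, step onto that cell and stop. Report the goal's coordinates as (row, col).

% maze.sense dir→east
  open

% stack.push x→east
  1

% maze.move dir→east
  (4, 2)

% maze.sense dir→east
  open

% stack.push x→east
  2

% maze.move dir→east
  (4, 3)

% maze.sense dir→east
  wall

% maze.sense dir→north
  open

% stack.push x→north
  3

% maze.move dir→north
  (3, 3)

% maze.sense dir→east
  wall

% maze.sense dir→west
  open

% stack.push x→west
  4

% maze.move dir→west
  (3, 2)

% maze.sense dir→west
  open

% stack.push x→west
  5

% maze.move dir→west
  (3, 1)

% maze.sense dir→west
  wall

% maze.sense dir→north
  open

% stack.push x→north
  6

% maze.move dir→north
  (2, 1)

% maze.sense dir→east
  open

% stack.push x→east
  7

% maze.move dir→east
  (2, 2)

% maze.sense dir→east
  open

% stack.push x→east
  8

% maze.move dir→east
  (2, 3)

% maze.sense dir→east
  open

% stack.push x→east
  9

% maze.move dir→east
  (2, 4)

% maze.sense dir→east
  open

% stack.push x→east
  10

% maze.move dir→east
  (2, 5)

% maze.sense dir→south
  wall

% maze.sense dir→north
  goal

% maze.move dir→north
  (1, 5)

Answer: (1, 5)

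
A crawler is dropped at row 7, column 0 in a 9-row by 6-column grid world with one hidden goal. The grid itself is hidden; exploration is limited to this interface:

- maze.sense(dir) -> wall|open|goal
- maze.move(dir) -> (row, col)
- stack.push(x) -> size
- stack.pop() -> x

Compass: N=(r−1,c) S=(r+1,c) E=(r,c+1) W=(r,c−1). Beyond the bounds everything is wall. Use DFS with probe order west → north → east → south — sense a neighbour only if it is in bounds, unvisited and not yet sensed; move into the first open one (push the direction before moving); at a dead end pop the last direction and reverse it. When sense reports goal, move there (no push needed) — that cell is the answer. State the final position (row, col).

% sense(dir: north) : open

% push(x: north) : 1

% move(dir: north) : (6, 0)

% sense(dir: north) : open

% push(x: north) : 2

% move(dir: north) : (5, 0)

% sense(dir: north) : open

% push(x: north) : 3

% move(dir: north) : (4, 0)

% sense(dir: north) : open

% push(x: north) : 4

% move(dir: north) : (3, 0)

% sense(dir: north) : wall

% sense(dir: east) : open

% push(x: east) : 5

% move(dir: east) : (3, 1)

% sense(dir: north) : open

% push(x: north) : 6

% move(dir: north) : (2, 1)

% sense(dir: north) : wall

% sense(dir: east) : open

% push(x: east) : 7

% move(dir: east) : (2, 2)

% sense(dir: north) : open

% push(x: north) : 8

% move(dir: north) : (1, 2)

% sense(dir: north) : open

% push(x: north) : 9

% move(dir: north) : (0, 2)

% sense(dir: west) : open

% push(x: west) : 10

% move(dir: west) : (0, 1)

% sense(dir: west) : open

% push(x: west) : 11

% move(dir: west) : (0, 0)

% sense(dir: south) : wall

% pop() : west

% move(dir: east) : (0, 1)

% pop() : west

% move(dir: east) : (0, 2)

% sense(dir: east) : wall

% pop() : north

% move(dir: south) : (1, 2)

% sense(dir: east) : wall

% pop() : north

% move(dir: south) : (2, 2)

% sense(dir: east) : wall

% sense(dir: south) : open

% push(x: south) : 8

% move(dir: south) : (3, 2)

% sense(dir: east) : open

% push(x: east) : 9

% move(dir: east) : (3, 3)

% sense(dir: east) : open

% push(x: east) : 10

% move(dir: east) : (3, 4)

% sense(dir: north) : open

% push(x: north) : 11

% move(dir: north) : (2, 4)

% sense(dir: north) : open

% push(x: north) : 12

% move(dir: north) : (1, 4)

% sense(dir: north) : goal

% move(dir: north) : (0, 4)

Answer: (0, 4)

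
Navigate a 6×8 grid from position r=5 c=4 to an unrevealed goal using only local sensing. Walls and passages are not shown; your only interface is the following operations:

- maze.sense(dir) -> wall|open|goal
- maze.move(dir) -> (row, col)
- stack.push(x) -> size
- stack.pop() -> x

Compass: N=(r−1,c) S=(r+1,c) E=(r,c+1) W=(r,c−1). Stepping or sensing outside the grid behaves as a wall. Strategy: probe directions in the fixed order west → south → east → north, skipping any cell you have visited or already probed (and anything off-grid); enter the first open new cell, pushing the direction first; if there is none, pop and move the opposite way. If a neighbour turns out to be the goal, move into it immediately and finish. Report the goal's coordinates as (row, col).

Do: sense[dir='west']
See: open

Do: push[x='west']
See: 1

Do: move[dir='west']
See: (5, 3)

Do: sense[dir='west']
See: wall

Do: sense[dir='north']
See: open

Do: push[x='north']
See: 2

Do: move[dir='north']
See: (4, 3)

Do: sense[dir='west']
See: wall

Do: sense[dir='east']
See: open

Do: push[x='east']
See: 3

Do: move[dir='east']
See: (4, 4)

Do: sense[dir='east']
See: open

Do: push[x='east']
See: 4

Do: move[dir='east']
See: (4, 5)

Do: sense[dir='south']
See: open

Do: push[x='south']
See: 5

Do: move[dir='south']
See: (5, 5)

Do: sense[dir='east']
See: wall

Do: pop[]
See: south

Do: move[dir='north']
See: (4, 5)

Do: sense[dir='east']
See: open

Do: push[x='east']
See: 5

Do: move[dir='east']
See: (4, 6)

Do: sense[dir='east']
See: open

Do: push[x='east']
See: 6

Do: move[dir='east']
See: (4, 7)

Do: sense[dir='south']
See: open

Do: push[x='south']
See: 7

Do: move[dir='south']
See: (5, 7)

Do: pop[]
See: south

Do: move[dir='north']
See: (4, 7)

Do: sense[dir='north']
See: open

Do: push[x='north']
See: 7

Do: move[dir='north']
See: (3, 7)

Do: sense[dir='west']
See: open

Do: push[x='west']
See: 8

Do: move[dir='west']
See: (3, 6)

Do: sense[dir='west']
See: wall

Do: sense[dir='north']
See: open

Do: push[x='north']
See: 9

Do: move[dir='north']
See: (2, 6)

Do: sense[dir='west']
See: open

Do: push[x='west']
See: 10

Do: move[dir='west']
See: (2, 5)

Do: sense[dir='west']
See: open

Do: push[x='west']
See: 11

Do: move[dir='west']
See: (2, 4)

Do: sense[dir='west']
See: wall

Do: sense[dir='south']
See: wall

Do: sense[dir='north']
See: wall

Do: pop[]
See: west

Do: move[dir='east']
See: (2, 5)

Do: sense[dir='north']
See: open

Do: push[x='north']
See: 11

Do: move[dir='north']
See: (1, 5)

Do: sense[dir='east']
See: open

Do: push[x='east']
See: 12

Do: move[dir='east']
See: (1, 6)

Do: sense[dir='east']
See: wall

Do: sense[dir='north']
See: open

Do: push[x='north']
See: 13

Do: move[dir='north']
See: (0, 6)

Do: sense[dir='west']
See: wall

Do: sense[dir='east']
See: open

Do: push[x='east']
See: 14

Do: move[dir='east']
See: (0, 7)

Do: pop[]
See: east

Do: move[dir='west']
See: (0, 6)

Do: pop[]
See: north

Do: move[dir='south']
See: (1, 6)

Do: pop[]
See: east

Do: move[dir='west']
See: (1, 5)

Do: pop[]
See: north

Do: move[dir='south']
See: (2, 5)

Do: pop[]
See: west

Do: move[dir='east']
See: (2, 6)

Do: sense[dir='east']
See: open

Do: push[x='east']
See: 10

Do: move[dir='east']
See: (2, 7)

Do: pop[]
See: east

Do: move[dir='west']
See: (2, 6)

Do: pop[]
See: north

Do: move[dir='south']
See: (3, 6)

Do: pop[]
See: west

Do: move[dir='east']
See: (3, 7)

Do: pop[]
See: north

Do: move[dir='south']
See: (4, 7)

Do: pop[]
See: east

Do: move[dir='west']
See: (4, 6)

Do: pop[]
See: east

Do: move[dir='west']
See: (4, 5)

Do: pop[]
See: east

Do: move[dir='west']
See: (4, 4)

Do: pop[]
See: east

Do: move[dir='west']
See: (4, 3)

Do: sense[dir='north']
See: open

Do: push[x='north']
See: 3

Do: move[dir='north']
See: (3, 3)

Do: sense[dir='west']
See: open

Do: push[x='west']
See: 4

Do: move[dir='west']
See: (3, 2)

Do: sense[dir='west']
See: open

Do: push[x='west']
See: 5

Do: move[dir='west']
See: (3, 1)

Do: sense[dir='west']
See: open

Do: push[x='west']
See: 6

Do: move[dir='west']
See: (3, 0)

Do: sense[dir='south']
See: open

Do: push[x='south']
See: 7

Do: move[dir='south']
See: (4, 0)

Do: sense[dir='south']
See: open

Do: push[x='south']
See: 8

Do: move[dir='south']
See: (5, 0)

Do: sense[dir='east']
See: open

Do: push[x='east']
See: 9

Do: move[dir='east']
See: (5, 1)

Do: sense[dir='north']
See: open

Do: push[x='north']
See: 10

Do: move[dir='north']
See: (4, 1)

Do: pop[]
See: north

Do: move[dir='south']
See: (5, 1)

Do: pop[]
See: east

Do: move[dir='west']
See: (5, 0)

Do: pop[]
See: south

Do: move[dir='north']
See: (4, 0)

Do: pop[]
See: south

Do: move[dir='north']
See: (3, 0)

Do: sense[dir='north']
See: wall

Do: pop[]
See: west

Do: move[dir='east']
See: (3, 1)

Do: sense[dir='north']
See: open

Do: push[x='north']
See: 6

Do: move[dir='north']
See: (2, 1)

Do: sense[dir='east']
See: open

Do: push[x='east']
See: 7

Do: move[dir='east']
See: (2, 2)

Do: sense[dir='north']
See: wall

Do: pop[]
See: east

Do: move[dir='west']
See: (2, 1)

Do: sense[dir='north']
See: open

Do: push[x='north']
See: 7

Do: move[dir='north']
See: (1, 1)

Do: sense[dir='west']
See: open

Do: push[x='west']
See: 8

Do: move[dir='west']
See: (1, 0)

Do: sense[dir='north']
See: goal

Do: move[dir='north']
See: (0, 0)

Answer: (0, 0)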